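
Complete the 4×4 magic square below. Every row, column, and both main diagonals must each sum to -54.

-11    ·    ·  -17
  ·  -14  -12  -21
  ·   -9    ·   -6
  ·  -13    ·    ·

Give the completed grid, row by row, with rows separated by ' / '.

-11 -18 -8 -17 / -7 -14 -12 -21 / -20 -9 -19 -6 / -16 -13 -15 -10

Row 2: -14 + (-12) + (-21) + ? = -54, so (2,1) = -7.
Column 2: -14 + (-9) + (-13) + ? = -54, so (1,2) = -18.
The remaining cell in column 4 is (4,4) = -54 − (-44) = -10.
Using main diagonal: -11 + (-14) + (-10) + ? → (3,3) = -54 − (-35) = -19.
Anti-diagonal needs -54; the known cells sum to -38, so (4,1) = -16.
From row 1, -54 − (-11 + (-18) + (-17)) gives (1,3) = -8.
Row 3 must total -54; the given cells sum to -34, so (3,1) = -20.
From row 4, -54 − (-16 + (-13) + (-10)) gives (4,3) = -15.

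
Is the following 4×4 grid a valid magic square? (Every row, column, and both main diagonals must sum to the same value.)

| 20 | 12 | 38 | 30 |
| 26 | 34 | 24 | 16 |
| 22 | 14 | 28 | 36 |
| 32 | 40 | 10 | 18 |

Yes

Row 1: 20 + 12 + 38 + 30 = 100.
Row 2: 26 + 34 + 24 + 16 = 100.
Row 3: 22 + 14 + 28 + 36 = 100.
Row 4: 32 + 40 + 10 + 18 = 100.
Column 1: 20 + 26 + 22 + 32 = 100.
Column 2: 12 + 34 + 14 + 40 = 100.
Column 3: 38 + 24 + 28 + 10 = 100.
Column 4: 30 + 16 + 36 + 18 = 100.
Main diagonal: 20 + 34 + 28 + 18 = 100.
Anti-diagonal: 30 + 24 + 14 + 32 = 100.
All lines sum to 100.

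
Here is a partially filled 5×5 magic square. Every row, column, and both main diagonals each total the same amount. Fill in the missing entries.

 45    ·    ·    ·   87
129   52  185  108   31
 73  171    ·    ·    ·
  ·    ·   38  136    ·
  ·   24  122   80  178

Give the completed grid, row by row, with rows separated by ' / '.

45 143 66 164 87 / 129 52 185 108 31 / 73 171 94 17 150 / 157 115 38 136 59 / 101 24 122 80 178

Row 2 is already complete: 129 + 52 + 185 + 108 + 31 = 505, so that is the magic constant.
Row 5 needs 505; the known cells sum to 404, so (5,1) = 101.
Column 1 must total 505; the given cells sum to 348, so (4,1) = 157.
Main diagonal needs 505; the known cells sum to 411, so (3,3) = 94.
The remaining cell in anti-diagonal is (4,2) = 505 − 390 = 115.
From row 4, 505 − (157 + 115 + 38 + 136) gives (4,5) = 59.
The remaining cell in column 2 is (1,2) = 505 − 362 = 143.
The remaining cell in column 3 is (1,3) = 505 − 439 = 66.
Using column 5: 87 + 31 + 59 + 178 + ? → (3,5) = 505 − 355 = 150.
Row 1: 45 + 143 + 66 + 87 + ? = 505, so (1,4) = 164.
The remaining cell in row 3 is (3,4) = 505 − 488 = 17.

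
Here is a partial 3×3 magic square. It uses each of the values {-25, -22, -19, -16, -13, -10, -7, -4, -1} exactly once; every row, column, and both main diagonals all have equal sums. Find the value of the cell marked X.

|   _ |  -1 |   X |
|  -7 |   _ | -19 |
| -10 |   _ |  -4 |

The 9 entries sum to -117, so each line sums to -117/3 = -39.
Row 2: -7 + (-19) + ? = -39, so (2,2) = -13.
Row 3: -10 + (-4) + ? = -39, so (3,2) = -25.
Column 1 must total -39; the given cells sum to -17, so (1,1) = -22.
From column 3, -39 − (-19 + (-4)) gives (1,3) = -16.

-16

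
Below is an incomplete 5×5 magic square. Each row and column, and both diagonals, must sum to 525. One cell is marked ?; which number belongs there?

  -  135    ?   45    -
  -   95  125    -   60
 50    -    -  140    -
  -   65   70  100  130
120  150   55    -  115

Row 4 needs 525; the known cells sum to 365, so (4,1) = 160.
Using row 5: 120 + 150 + 55 + 115 + ? → (5,4) = 525 − 440 = 85.
Using column 2: 135 + 95 + 65 + 150 + ? → (3,2) = 525 − 445 = 80.
Column 4 must total 525; the given cells sum to 370, so (2,4) = 155.
Row 2 must total 525; the given cells sum to 435, so (2,1) = 90.
The remaining cell in column 1 is (1,1) = 525 − 420 = 105.
Main diagonal: 105 + 95 + 100 + 115 + ? = 525, so (3,3) = 110.
From anti-diagonal, 525 − (155 + 110 + 65 + 120) gives (1,5) = 75.
From row 1, 525 − (105 + 135 + 45 + 75) gives (1,3) = 165.

165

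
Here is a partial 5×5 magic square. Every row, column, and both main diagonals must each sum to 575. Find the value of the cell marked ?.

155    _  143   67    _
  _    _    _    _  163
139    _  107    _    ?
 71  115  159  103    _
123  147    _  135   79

Row 4 needs 575; the known cells sum to 448, so (4,5) = 127.
The remaining cell in row 5 is (5,3) = 575 − 484 = 91.
Column 1: 155 + 139 + 71 + 123 + ? = 575, so (2,1) = 87.
Using column 3: 143 + 107 + 159 + 91 + ? → (2,3) = 575 − 500 = 75.
Main diagonal must total 575; the given cells sum to 444, so (2,2) = 131.
Row 2: 87 + 131 + 75 + 163 + ? = 575, so (2,4) = 119.
Column 4 needs 575; the known cells sum to 424, so (3,4) = 151.
The remaining cell in anti-diagonal is (1,5) = 575 − 464 = 111.
Row 1 must total 575; the given cells sum to 476, so (1,2) = 99.
The remaining cell in column 2 is (3,2) = 575 − 492 = 83.
The remaining cell in column 5 is (3,5) = 575 − 480 = 95.

95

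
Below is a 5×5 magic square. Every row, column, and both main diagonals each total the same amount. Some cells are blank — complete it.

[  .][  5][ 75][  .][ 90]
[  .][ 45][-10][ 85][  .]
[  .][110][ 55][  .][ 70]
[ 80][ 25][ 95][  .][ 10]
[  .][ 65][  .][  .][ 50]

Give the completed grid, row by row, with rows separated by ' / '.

60 5 75 20 90 / 100 45 -10 85 30 / 15 110 55 0 70 / 80 25 95 40 10 / -5 65 35 105 50

Column 2 is already complete: 5 + 45 + 110 + 25 + 65 = 250, so that is the magic constant.
Using row 4: 80 + 25 + 95 + 10 + ? → (4,4) = 250 − 210 = 40.
Column 3 must total 250; the given cells sum to 215, so (5,3) = 35.
From column 5, 250 − (90 + 70 + 10 + 50) gives (2,5) = 30.
Main diagonal: 45 + 55 + 40 + 50 + ? = 250, so (1,1) = 60.
Anti-diagonal must total 250; the given cells sum to 255, so (5,1) = -5.
From row 1, 250 − (60 + 5 + 75 + 90) gives (1,4) = 20.
Row 2 needs 250; the known cells sum to 150, so (2,1) = 100.
Row 5: -5 + 65 + 35 + 50 + ? = 250, so (5,4) = 105.
Column 1 must total 250; the given cells sum to 235, so (3,1) = 15.
Column 4: 20 + 85 + 40 + 105 + ? = 250, so (3,4) = 0.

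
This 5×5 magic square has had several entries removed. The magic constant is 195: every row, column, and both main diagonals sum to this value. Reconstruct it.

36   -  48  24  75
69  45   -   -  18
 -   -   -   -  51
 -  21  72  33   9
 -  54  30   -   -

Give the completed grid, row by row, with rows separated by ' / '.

36 12 48 24 75 / 69 45 6 57 18 / 27 63 39 15 51 / 60 21 72 33 9 / 3 54 30 66 42

Row 1: 36 + 48 + 24 + 75 + ? = 195, so (1,2) = 12.
From row 4, 195 − (21 + 72 + 33 + 9) gives (4,1) = 60.
From column 2, 195 − (12 + 45 + 21 + 54) gives (3,2) = 63.
The remaining cell in column 5 is (5,5) = 195 − 153 = 42.
Main diagonal needs 195; the known cells sum to 156, so (3,3) = 39.
Column 3: 48 + 39 + 72 + 30 + ? = 195, so (2,3) = 6.
Using row 2: 69 + 45 + 6 + 18 + ? → (2,4) = 195 − 138 = 57.
From anti-diagonal, 195 − (75 + 57 + 39 + 21) gives (5,1) = 3.
Using row 5: 3 + 54 + 30 + 42 + ? → (5,4) = 195 − 129 = 66.
The remaining cell in column 1 is (3,1) = 195 − 168 = 27.
Column 4 must total 195; the given cells sum to 180, so (3,4) = 15.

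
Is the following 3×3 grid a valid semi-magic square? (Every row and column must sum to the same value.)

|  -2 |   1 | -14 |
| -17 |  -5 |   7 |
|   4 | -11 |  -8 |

Yes

Row 1: -2 + 1 + (-14) = -15.
Row 2: -17 + (-5) + 7 = -15.
Row 3: 4 + (-11) + (-8) = -15.
Column 1: -2 + (-17) + 4 = -15.
Column 2: 1 + (-5) + (-11) = -15.
Column 3: -14 + 7 + (-8) = -15.
All lines sum to -15.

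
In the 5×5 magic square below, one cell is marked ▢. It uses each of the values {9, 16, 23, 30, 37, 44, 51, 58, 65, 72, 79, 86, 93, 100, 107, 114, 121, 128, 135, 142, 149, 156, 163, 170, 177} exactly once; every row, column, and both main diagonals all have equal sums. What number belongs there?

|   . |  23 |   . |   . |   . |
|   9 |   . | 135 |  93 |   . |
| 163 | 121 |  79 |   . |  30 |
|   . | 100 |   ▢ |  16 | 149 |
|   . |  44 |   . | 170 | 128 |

The 25 entries sum to 2325, so each line sums to 2325/5 = 465.
Row 3 must total 465; the given cells sum to 393, so (3,4) = 72.
Column 2 needs 465; the known cells sum to 288, so (2,2) = 177.
Using column 4: 93 + 72 + 16 + 170 + ? → (1,4) = 465 − 351 = 114.
Main diagonal: 177 + 79 + 16 + 128 + ? = 465, so (1,1) = 65.
Row 2: 9 + 177 + 135 + 93 + ? = 465, so (2,5) = 51.
Column 5 must total 465; the given cells sum to 358, so (1,5) = 107.
The remaining cell in anti-diagonal is (5,1) = 465 − 379 = 86.
Row 1 needs 465; the known cells sum to 309, so (1,3) = 156.
Row 5 needs 465; the known cells sum to 428, so (5,3) = 37.
Column 1: 65 + 9 + 163 + 86 + ? = 465, so (4,1) = 142.
Column 3 needs 465; the known cells sum to 407, so (4,3) = 58.

58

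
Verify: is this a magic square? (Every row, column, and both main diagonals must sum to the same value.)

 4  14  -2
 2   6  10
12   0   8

No — column 3 sums to 16 but column 2 sums to 20.

Row 1: 4 + 14 + (-2) = 16.
Row 2: 2 + 6 + 10 = 18.
Row 3: 12 + 0 + 8 = 20.
Column 1: 4 + 2 + 12 = 18.
Column 2: 14 + 6 + 0 = 20.
Column 3: -2 + 10 + 8 = 16.
Main diagonal: 4 + 6 + 8 = 18.
Anti-diagonal: -2 + 6 + 12 = 16.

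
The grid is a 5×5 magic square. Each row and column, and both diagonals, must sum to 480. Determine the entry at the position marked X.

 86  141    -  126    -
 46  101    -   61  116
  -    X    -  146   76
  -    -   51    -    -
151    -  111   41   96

36

Row 2: 46 + 101 + 61 + 116 + ? = 480, so (2,3) = 156.
Row 5 needs 480; the known cells sum to 399, so (5,2) = 81.
Column 4: 126 + 61 + 146 + 41 + ? = 480, so (4,4) = 106.
The remaining cell in main diagonal is (3,3) = 480 − 389 = 91.
Column 3 needs 480; the known cells sum to 409, so (1,3) = 71.
Using row 1: 86 + 141 + 71 + 126 + ? → (1,5) = 480 − 424 = 56.
From column 5, 480 − (56 + 116 + 76 + 96) gives (4,5) = 136.
Anti-diagonal: 56 + 61 + 91 + 151 + ? = 480, so (4,2) = 121.
Row 4: 121 + 51 + 106 + 136 + ? = 480, so (4,1) = 66.
Column 1 needs 480; the known cells sum to 349, so (3,1) = 131.
Column 2 must total 480; the given cells sum to 444, so (3,2) = 36.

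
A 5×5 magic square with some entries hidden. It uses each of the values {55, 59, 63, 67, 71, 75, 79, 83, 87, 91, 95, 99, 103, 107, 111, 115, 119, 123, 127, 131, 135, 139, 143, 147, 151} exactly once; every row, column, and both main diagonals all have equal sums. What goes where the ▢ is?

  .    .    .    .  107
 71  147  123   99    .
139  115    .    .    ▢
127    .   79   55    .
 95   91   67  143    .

63

The 25 entries sum to 2575, so each line sums to 2575/5 = 515.
From row 2, 515 − (71 + 147 + 123 + 99) gives (2,5) = 75.
Row 5: 95 + 91 + 67 + 143 + ? = 515, so (5,5) = 119.
Column 1 needs 515; the known cells sum to 432, so (1,1) = 83.
Using main diagonal: 83 + 147 + 55 + 119 + ? → (3,3) = 515 − 404 = 111.
Anti-diagonal needs 515; the known cells sum to 412, so (4,2) = 103.
Row 4: 127 + 103 + 79 + 55 + ? = 515, so (4,5) = 151.
Column 2 needs 515; the known cells sum to 456, so (1,2) = 59.
Column 3 must total 515; the given cells sum to 380, so (1,3) = 135.
Using column 5: 107 + 75 + 151 + 119 + ? → (3,5) = 515 − 452 = 63.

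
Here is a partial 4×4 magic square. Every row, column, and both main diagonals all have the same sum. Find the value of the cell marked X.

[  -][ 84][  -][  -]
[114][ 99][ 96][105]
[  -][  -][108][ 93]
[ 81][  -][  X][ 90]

123

Row 2 is complete and sums to 414; that is the magic constant.
The remaining cell in column 4 is (1,4) = 414 − 288 = 126.
Main diagonal must total 414; the given cells sum to 297, so (1,1) = 117.
The remaining cell in anti-diagonal is (3,2) = 414 − 303 = 111.
Row 1: 117 + 84 + 126 + ? = 414, so (1,3) = 87.
Row 3: 111 + 108 + 93 + ? = 414, so (3,1) = 102.
From column 2, 414 − (84 + 99 + 111) gives (4,2) = 120.
Column 3 must total 414; the given cells sum to 291, so (4,3) = 123.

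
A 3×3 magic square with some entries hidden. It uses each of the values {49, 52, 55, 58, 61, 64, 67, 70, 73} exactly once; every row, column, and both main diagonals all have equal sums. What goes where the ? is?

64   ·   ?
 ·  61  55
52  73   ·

The 9 entries sum to 549, so each line sums to 549/3 = 183.
The remaining cell in row 2 is (2,1) = 183 − 116 = 67.
Using row 3: 52 + 73 + ? → (3,3) = 183 − 125 = 58.
The remaining cell in column 2 is (1,2) = 183 − 134 = 49.
The remaining cell in column 3 is (1,3) = 183 − 113 = 70.

70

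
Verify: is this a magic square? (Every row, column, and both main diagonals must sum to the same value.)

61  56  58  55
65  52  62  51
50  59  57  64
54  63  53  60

Row 1: 61 + 56 + 58 + 55 = 230.
Row 2: 65 + 52 + 62 + 51 = 230.
Row 3: 50 + 59 + 57 + 64 = 230.
Row 4: 54 + 63 + 53 + 60 = 230.
Column 1: 61 + 65 + 50 + 54 = 230.
Column 2: 56 + 52 + 59 + 63 = 230.
Column 3: 58 + 62 + 57 + 53 = 230.
Column 4: 55 + 51 + 64 + 60 = 230.
Main diagonal: 61 + 52 + 57 + 60 = 230.
Anti-diagonal: 55 + 62 + 59 + 54 = 230.
All lines sum to 230.

Yes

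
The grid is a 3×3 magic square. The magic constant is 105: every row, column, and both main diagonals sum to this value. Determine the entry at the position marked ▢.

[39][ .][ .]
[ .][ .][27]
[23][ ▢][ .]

51

Column 1 needs 105; the known cells sum to 62, so (2,1) = 43.
The remaining cell in row 2 is (2,2) = 105 − 70 = 35.
Using main diagonal: 39 + 35 + ? → (3,3) = 105 − 74 = 31.
From anti-diagonal, 105 − (35 + 23) gives (1,3) = 47.
Row 1: 39 + 47 + ? = 105, so (1,2) = 19.
Row 3 needs 105; the known cells sum to 54, so (3,2) = 51.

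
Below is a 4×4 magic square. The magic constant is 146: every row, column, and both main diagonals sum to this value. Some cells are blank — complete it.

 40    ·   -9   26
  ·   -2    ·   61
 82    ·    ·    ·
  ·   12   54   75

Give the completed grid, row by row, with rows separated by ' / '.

Using row 1: 40 + (-9) + 26 + ? → (1,2) = 146 − 57 = 89.
Using row 4: 12 + 54 + 75 + ? → (4,1) = 146 − 141 = 5.
Using column 1: 40 + 82 + 5 + ? → (2,1) = 146 − 127 = 19.
Column 2 needs 146; the known cells sum to 99, so (3,2) = 47.
From column 4, 146 − (26 + 61 + 75) gives (3,4) = -16.
Main diagonal: 40 + (-2) + 75 + ? = 146, so (3,3) = 33.
The remaining cell in anti-diagonal is (2,3) = 146 − 78 = 68.

40 89 -9 26 / 19 -2 68 61 / 82 47 33 -16 / 5 12 54 75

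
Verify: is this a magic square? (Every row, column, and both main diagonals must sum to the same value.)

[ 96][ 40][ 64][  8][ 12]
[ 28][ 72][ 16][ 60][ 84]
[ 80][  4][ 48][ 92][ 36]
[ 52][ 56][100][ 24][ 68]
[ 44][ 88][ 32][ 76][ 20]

Row 1: 96 + 40 + 64 + 8 + 12 = 220.
Row 2: 28 + 72 + 16 + 60 + 84 = 260.
Row 3: 80 + 4 + 48 + 92 + 36 = 260.
Row 4: 52 + 56 + 100 + 24 + 68 = 300.
Row 5: 44 + 88 + 32 + 76 + 20 = 260.
Column 1: 96 + 28 + 80 + 52 + 44 = 300.
Column 2: 40 + 72 + 4 + 56 + 88 = 260.
Column 3: 64 + 16 + 48 + 100 + 32 = 260.
Column 4: 8 + 60 + 92 + 24 + 76 = 260.
Column 5: 12 + 84 + 36 + 68 + 20 = 220.
Main diagonal: 96 + 72 + 48 + 24 + 20 = 260.
Anti-diagonal: 12 + 60 + 48 + 56 + 44 = 220.

No — column 5 sums to 220 but column 4 sums to 260.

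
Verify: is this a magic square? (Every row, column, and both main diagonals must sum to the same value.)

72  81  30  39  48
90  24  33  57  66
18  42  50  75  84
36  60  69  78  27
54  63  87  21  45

Row 1: 72 + 81 + 30 + 39 + 48 = 270.
Row 2: 90 + 24 + 33 + 57 + 66 = 270.
Row 3: 18 + 42 + 50 + 75 + 84 = 269.
Row 4: 36 + 60 + 69 + 78 + 27 = 270.
Row 5: 54 + 63 + 87 + 21 + 45 = 270.
Column 1: 72 + 90 + 18 + 36 + 54 = 270.
Column 2: 81 + 24 + 42 + 60 + 63 = 270.
Column 3: 30 + 33 + 50 + 69 + 87 = 269.
Column 4: 39 + 57 + 75 + 78 + 21 = 270.
Column 5: 48 + 66 + 84 + 27 + 45 = 270.
Main diagonal: 72 + 24 + 50 + 78 + 45 = 269.
Anti-diagonal: 48 + 57 + 50 + 60 + 54 = 269.

No — column 3 sums to 269 but column 2 sums to 270.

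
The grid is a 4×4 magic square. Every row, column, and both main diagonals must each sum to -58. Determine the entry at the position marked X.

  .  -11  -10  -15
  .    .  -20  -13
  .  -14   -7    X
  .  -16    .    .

-18

Row 1: -11 + (-10) + (-15) + ? = -58, so (1,1) = -22.
From column 2, -58 − (-11 + (-14) + (-16)) gives (2,2) = -17.
Column 3 must total -58; the given cells sum to -37, so (4,3) = -21.
Main diagonal needs -58; the known cells sum to -46, so (4,4) = -12.
Using anti-diagonal: -15 + (-20) + (-14) + ? → (4,1) = -58 − (-49) = -9.
Row 2 must total -58; the given cells sum to -50, so (2,1) = -8.
Column 1 needs -58; the known cells sum to -39, so (3,1) = -19.
Column 4 needs -58; the known cells sum to -40, so (3,4) = -18.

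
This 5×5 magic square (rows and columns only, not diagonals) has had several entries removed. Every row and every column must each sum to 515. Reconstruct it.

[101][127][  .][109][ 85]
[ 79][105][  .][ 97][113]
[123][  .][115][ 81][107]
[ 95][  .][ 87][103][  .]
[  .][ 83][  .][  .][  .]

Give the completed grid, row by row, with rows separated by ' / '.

101 127 93 109 85 / 79 105 121 97 113 / 123 89 115 81 107 / 95 111 87 103 119 / 117 83 99 125 91

Using row 1: 101 + 127 + 109 + 85 + ? → (1,3) = 515 − 422 = 93.
Row 2: 79 + 105 + 97 + 113 + ? = 515, so (2,3) = 121.
Row 3: 123 + 115 + 81 + 107 + ? = 515, so (3,2) = 89.
Column 1: 101 + 79 + 123 + 95 + ? = 515, so (5,1) = 117.
Column 2 must total 515; the given cells sum to 404, so (4,2) = 111.
Column 3 must total 515; the given cells sum to 416, so (5,3) = 99.
Column 4: 109 + 97 + 81 + 103 + ? = 515, so (5,4) = 125.
Using row 4: 95 + 111 + 87 + 103 + ? → (4,5) = 515 − 396 = 119.
Row 5: 117 + 83 + 99 + 125 + ? = 515, so (5,5) = 91.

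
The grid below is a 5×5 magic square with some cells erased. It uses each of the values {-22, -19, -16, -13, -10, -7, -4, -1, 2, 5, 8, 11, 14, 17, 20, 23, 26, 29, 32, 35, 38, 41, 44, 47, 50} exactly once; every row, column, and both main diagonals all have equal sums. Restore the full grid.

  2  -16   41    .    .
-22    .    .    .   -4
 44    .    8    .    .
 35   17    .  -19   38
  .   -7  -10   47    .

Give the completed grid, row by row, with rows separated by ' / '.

2 -16 41 23 20 / -22 50 32 14 -4 / 44 26 8 5 -13 / 35 17 -1 -19 38 / 11 -7 -10 47 29

The 25 entries sum to 350, so each line sums to 350/5 = 70.
Row 4 must total 70; the given cells sum to 71, so (4,3) = -1.
Column 1: 2 + (-22) + 44 + 35 + ? = 70, so (5,1) = 11.
Column 3 needs 70; the known cells sum to 38, so (2,3) = 32.
Using row 5: 11 + (-7) + (-10) + 47 + ? → (5,5) = 70 − 41 = 29.
Using main diagonal: 2 + 8 + (-19) + 29 + ? → (2,2) = 70 − 20 = 50.
Row 2 must total 70; the given cells sum to 56, so (2,4) = 14.
Using column 2: -16 + 50 + 17 + (-7) + ? → (3,2) = 70 − 44 = 26.
The remaining cell in anti-diagonal is (1,5) = 70 − 50 = 20.
From row 1, 70 − (2 + (-16) + 41 + 20) gives (1,4) = 23.
The remaining cell in column 4 is (3,4) = 70 − 65 = 5.
Column 5: 20 + (-4) + 38 + 29 + ? = 70, so (3,5) = -13.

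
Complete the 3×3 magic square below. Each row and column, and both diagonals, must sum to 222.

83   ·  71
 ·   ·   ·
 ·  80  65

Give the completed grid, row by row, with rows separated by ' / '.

83 68 71 / 62 74 86 / 77 80 65

From row 1, 222 − (83 + 71) gives (1,2) = 68.
Row 3 must total 222; the given cells sum to 145, so (3,1) = 77.
The remaining cell in column 1 is (2,1) = 222 − 160 = 62.
From column 2, 222 − (68 + 80) gives (2,2) = 74.
Column 3 needs 222; the known cells sum to 136, so (2,3) = 86.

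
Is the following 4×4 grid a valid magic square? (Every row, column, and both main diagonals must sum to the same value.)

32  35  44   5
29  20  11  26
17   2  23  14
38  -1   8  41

No — row 1 sums to 116 but row 4 sums to 86.

Row 1: 32 + 35 + 44 + 5 = 116.
Row 2: 29 + 20 + 11 + 26 = 86.
Row 3: 17 + 2 + 23 + 14 = 56.
Row 4: 38 + (-1) + 8 + 41 = 86.
Column 1: 32 + 29 + 17 + 38 = 116.
Column 2: 35 + 20 + 2 + (-1) = 56.
Column 3: 44 + 11 + 23 + 8 = 86.
Column 4: 5 + 26 + 14 + 41 = 86.
Main diagonal: 32 + 20 + 23 + 41 = 116.
Anti-diagonal: 5 + 11 + 2 + 38 = 56.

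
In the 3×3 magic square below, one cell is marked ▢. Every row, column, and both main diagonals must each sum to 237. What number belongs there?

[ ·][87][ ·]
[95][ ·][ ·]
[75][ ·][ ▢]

91

Using column 1: 95 + 75 + ? → (1,1) = 237 − 170 = 67.
From row 1, 237 − (67 + 87) gives (1,3) = 83.
Anti-diagonal needs 237; the known cells sum to 158, so (2,2) = 79.
Using row 2: 95 + 79 + ? → (2,3) = 237 − 174 = 63.
Column 2: 87 + 79 + ? = 237, so (3,2) = 71.
Column 3 must total 237; the given cells sum to 146, so (3,3) = 91.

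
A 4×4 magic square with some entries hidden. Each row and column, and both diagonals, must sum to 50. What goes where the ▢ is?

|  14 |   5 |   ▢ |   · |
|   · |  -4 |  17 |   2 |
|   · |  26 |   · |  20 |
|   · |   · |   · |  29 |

32

Row 2 must total 50; the given cells sum to 15, so (2,1) = 35.
Column 2: 5 + (-4) + 26 + ? = 50, so (4,2) = 23.
Column 4 must total 50; the given cells sum to 51, so (1,4) = -1.
Using main diagonal: 14 + (-4) + 29 + ? → (3,3) = 50 − 39 = 11.
Anti-diagonal must total 50; the given cells sum to 42, so (4,1) = 8.
Row 1: 14 + 5 + (-1) + ? = 50, so (1,3) = 32.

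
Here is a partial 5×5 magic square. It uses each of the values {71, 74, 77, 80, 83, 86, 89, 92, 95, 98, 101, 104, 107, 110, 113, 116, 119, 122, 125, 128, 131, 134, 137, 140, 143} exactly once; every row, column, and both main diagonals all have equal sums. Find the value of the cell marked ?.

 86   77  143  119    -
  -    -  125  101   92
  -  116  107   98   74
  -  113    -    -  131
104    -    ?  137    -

71

The 25 entries sum to 2675, so each line sums to 2675/5 = 535.
The remaining cell in row 1 is (1,5) = 535 − 425 = 110.
Row 3 needs 535; the known cells sum to 395, so (3,1) = 140.
Column 4: 119 + 101 + 98 + 137 + ? = 535, so (4,4) = 80.
Column 5 needs 535; the known cells sum to 407, so (5,5) = 128.
From main diagonal, 535 − (86 + 107 + 80 + 128) gives (2,2) = 134.
Using row 2: 134 + 125 + 101 + 92 + ? → (2,1) = 535 − 452 = 83.
Column 1 must total 535; the given cells sum to 413, so (4,1) = 122.
Column 2 needs 535; the known cells sum to 440, so (5,2) = 95.
Row 4 needs 535; the known cells sum to 446, so (4,3) = 89.
Row 5 needs 535; the known cells sum to 464, so (5,3) = 71.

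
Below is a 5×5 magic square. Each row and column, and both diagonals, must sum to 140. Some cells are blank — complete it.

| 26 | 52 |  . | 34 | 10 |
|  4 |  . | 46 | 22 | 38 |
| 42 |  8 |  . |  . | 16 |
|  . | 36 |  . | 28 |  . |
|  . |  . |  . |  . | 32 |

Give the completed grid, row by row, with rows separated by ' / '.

26 52 18 34 10 / 4 30 46 22 38 / 42 8 24 50 16 / 20 36 12 28 44 / 48 14 40 6 32

From row 1, 140 − (26 + 52 + 34 + 10) gives (1,3) = 18.
Row 2 needs 140; the known cells sum to 110, so (2,2) = 30.
Using column 2: 52 + 30 + 8 + 36 + ? → (5,2) = 140 − 126 = 14.
From column 5, 140 − (10 + 38 + 16 + 32) gives (4,5) = 44.
The remaining cell in main diagonal is (3,3) = 140 − 116 = 24.
Using anti-diagonal: 10 + 22 + 24 + 36 + ? → (5,1) = 140 − 92 = 48.
Row 3: 42 + 8 + 24 + 16 + ? = 140, so (3,4) = 50.
Using column 1: 26 + 4 + 42 + 48 + ? → (4,1) = 140 − 120 = 20.
Column 4 must total 140; the given cells sum to 134, so (5,4) = 6.
Row 4 needs 140; the known cells sum to 128, so (4,3) = 12.
The remaining cell in row 5 is (5,3) = 140 − 100 = 40.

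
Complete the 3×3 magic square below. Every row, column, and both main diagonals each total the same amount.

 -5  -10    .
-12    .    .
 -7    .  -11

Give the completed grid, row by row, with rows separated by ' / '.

-5 -10 -9 / -12 -8 -4 / -7 -6 -11

Column 1 is already complete: -5 + -12 + -7 = -24, so that is the magic constant.
Row 1 must total -24; the given cells sum to -15, so (1,3) = -9.
Row 3 must total -24; the given cells sum to -18, so (3,2) = -6.
Column 2 needs -24; the known cells sum to -16, so (2,2) = -8.
The remaining cell in column 3 is (2,3) = -24 − (-20) = -4.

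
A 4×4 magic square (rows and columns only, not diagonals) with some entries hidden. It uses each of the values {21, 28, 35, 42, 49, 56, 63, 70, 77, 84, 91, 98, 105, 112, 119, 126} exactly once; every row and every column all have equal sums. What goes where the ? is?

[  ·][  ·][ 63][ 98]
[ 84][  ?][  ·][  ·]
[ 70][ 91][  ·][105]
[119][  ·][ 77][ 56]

The 16 entries sum to 1176, so each line sums to 1176/4 = 294.
Row 3 must total 294; the given cells sum to 266, so (3,3) = 28.
Row 4: 119 + 77 + 56 + ? = 294, so (4,2) = 42.
Column 1 must total 294; the given cells sum to 273, so (1,1) = 21.
Column 3: 63 + 28 + 77 + ? = 294, so (2,3) = 126.
Column 4 must total 294; the given cells sum to 259, so (2,4) = 35.
Using row 1: 21 + 63 + 98 + ? → (1,2) = 294 − 182 = 112.
From row 2, 294 − (84 + 126 + 35) gives (2,2) = 49.

49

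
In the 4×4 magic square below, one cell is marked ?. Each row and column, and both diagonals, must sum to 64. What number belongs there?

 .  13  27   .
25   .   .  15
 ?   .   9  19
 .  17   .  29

Using column 4: 15 + 19 + 29 + ? → (1,4) = 64 − 63 = 1.
Using row 1: 13 + 27 + 1 + ? → (1,1) = 64 − 41 = 23.
Using main diagonal: 23 + 9 + 29 + ? → (2,2) = 64 − 61 = 3.
The remaining cell in row 2 is (2,3) = 64 − 43 = 21.
The remaining cell in column 2 is (3,2) = 64 − 33 = 31.
Using column 3: 27 + 21 + 9 + ? → (4,3) = 64 − 57 = 7.
Anti-diagonal: 1 + 21 + 31 + ? = 64, so (4,1) = 11.
Row 3: 31 + 9 + 19 + ? = 64, so (3,1) = 5.

5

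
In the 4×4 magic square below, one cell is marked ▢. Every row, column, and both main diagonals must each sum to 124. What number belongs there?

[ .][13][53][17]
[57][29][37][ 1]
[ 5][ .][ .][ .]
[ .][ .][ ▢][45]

Row 1 must total 124; the given cells sum to 83, so (1,1) = 41.
Using column 1: 41 + 57 + 5 + ? → (4,1) = 124 − 103 = 21.
From column 4, 124 − (17 + 1 + 45) gives (3,4) = 61.
Main diagonal must total 124; the given cells sum to 115, so (3,3) = 9.
Using anti-diagonal: 17 + 37 + 21 + ? → (3,2) = 124 − 75 = 49.
Column 2 needs 124; the known cells sum to 91, so (4,2) = 33.
From column 3, 124 − (53 + 37 + 9) gives (4,3) = 25.

25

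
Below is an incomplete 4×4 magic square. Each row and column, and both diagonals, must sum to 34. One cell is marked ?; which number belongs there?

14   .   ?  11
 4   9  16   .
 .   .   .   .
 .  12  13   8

Row 2: 4 + 9 + 16 + ? = 34, so (2,4) = 5.
Row 4 needs 34; the known cells sum to 33, so (4,1) = 1.
Using column 1: 14 + 4 + 1 + ? → (3,1) = 34 − 19 = 15.
Column 4: 11 + 5 + 8 + ? = 34, so (3,4) = 10.
Using main diagonal: 14 + 9 + 8 + ? → (3,3) = 34 − 31 = 3.
Using anti-diagonal: 11 + 16 + 1 + ? → (3,2) = 34 − 28 = 6.
Column 2 must total 34; the given cells sum to 27, so (1,2) = 7.
The remaining cell in column 3 is (1,3) = 34 − 32 = 2.

2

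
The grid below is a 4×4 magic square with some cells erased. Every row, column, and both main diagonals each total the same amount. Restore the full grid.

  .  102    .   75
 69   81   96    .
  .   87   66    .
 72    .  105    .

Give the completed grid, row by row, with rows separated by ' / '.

90 102 63 75 / 69 81 96 84 / 99 87 66 78 / 72 60 105 93

Anti-diagonal is already complete: 75 + 96 + 87 + 72 = 330, so that is the magic constant.
Row 2 must total 330; the given cells sum to 246, so (2,4) = 84.
Using column 2: 102 + 81 + 87 + ? → (4,2) = 330 − 270 = 60.
Column 3: 96 + 66 + 105 + ? = 330, so (1,3) = 63.
From row 1, 330 − (102 + 63 + 75) gives (1,1) = 90.
The remaining cell in row 4 is (4,4) = 330 − 237 = 93.
Column 1 must total 330; the given cells sum to 231, so (3,1) = 99.
Column 4 must total 330; the given cells sum to 252, so (3,4) = 78.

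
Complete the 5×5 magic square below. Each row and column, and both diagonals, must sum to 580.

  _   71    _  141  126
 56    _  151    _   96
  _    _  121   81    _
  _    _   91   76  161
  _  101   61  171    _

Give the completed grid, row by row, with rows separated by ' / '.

The remaining cell in column 3 is (1,3) = 580 − 424 = 156.
Column 4 must total 580; the given cells sum to 469, so (2,4) = 111.
Using row 1: 71 + 156 + 141 + 126 + ? → (1,1) = 580 − 494 = 86.
The remaining cell in row 2 is (2,2) = 580 − 414 = 166.
From main diagonal, 580 − (86 + 166 + 121 + 76) gives (5,5) = 131.
Row 5 must total 580; the given cells sum to 464, so (5,1) = 116.
Using column 5: 126 + 96 + 161 + 131 + ? → (3,5) = 580 − 514 = 66.
Anti-diagonal: 126 + 111 + 121 + 116 + ? = 580, so (4,2) = 106.
From row 4, 580 − (106 + 91 + 76 + 161) gives (4,1) = 146.
Column 1: 86 + 56 + 146 + 116 + ? = 580, so (3,1) = 176.
Column 2: 71 + 166 + 106 + 101 + ? = 580, so (3,2) = 136.

86 71 156 141 126 / 56 166 151 111 96 / 176 136 121 81 66 / 146 106 91 76 161 / 116 101 61 171 131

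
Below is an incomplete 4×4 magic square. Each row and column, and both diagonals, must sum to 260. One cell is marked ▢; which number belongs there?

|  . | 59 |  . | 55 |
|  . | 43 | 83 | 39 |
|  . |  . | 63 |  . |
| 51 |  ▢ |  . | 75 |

Using row 2: 43 + 83 + 39 + ? → (2,1) = 260 − 165 = 95.
Column 4 needs 260; the known cells sum to 169, so (3,4) = 91.
From main diagonal, 260 − (43 + 63 + 75) gives (1,1) = 79.
The remaining cell in anti-diagonal is (3,2) = 260 − 189 = 71.
From row 1, 260 − (79 + 59 + 55) gives (1,3) = 67.
Row 3 needs 260; the known cells sum to 225, so (3,1) = 35.
The remaining cell in column 2 is (4,2) = 260 − 173 = 87.

87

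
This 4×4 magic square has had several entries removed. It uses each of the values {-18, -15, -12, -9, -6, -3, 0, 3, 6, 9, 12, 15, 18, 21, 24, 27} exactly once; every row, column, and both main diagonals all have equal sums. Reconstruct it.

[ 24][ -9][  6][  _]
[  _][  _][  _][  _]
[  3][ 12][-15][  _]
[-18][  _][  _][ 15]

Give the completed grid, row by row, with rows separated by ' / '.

24 -9 6 -3 / 9 -6 27 -12 / 3 12 -15 18 / -18 21 0 15

The 16 entries sum to 72, so each line sums to 72/4 = 18.
Row 1 must total 18; the given cells sum to 21, so (1,4) = -3.
Row 3 must total 18; the given cells sum to 0, so (3,4) = 18.
Column 1: 24 + 3 + (-18) + ? = 18, so (2,1) = 9.
Column 4: -3 + 18 + 15 + ? = 18, so (2,4) = -12.
Using main diagonal: 24 + (-15) + 15 + ? → (2,2) = 18 − 24 = -6.
Anti-diagonal must total 18; the given cells sum to -9, so (2,3) = 27.
Using column 2: -9 + (-6) + 12 + ? → (4,2) = 18 − (-3) = 21.
Column 3 must total 18; the given cells sum to 18, so (4,3) = 0.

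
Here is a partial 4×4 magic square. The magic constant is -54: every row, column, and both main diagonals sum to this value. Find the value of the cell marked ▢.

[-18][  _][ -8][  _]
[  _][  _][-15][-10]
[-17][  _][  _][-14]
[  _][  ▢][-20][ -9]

-19

From column 3, -54 − (-8 + (-15) + (-20)) gives (3,3) = -11.
Column 4 needs -54; the known cells sum to -33, so (1,4) = -21.
The remaining cell in main diagonal is (2,2) = -54 − (-38) = -16.
Row 1: -18 + (-8) + (-21) + ? = -54, so (1,2) = -7.
From row 2, -54 − (-16 + (-15) + (-10)) gives (2,1) = -13.
Row 3 must total -54; the given cells sum to -42, so (3,2) = -12.
Column 1: -18 + (-13) + (-17) + ? = -54, so (4,1) = -6.
From column 2, -54 − (-7 + (-16) + (-12)) gives (4,2) = -19.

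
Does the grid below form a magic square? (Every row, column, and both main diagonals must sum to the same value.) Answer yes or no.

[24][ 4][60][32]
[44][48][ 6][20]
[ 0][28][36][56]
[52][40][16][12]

Row 1: 24 + 4 + 60 + 32 = 120.
Row 2: 44 + 48 + 6 + 20 = 118.
Row 3: 0 + 28 + 36 + 56 = 120.
Row 4: 52 + 40 + 16 + 12 = 120.
Column 1: 24 + 44 + 0 + 52 = 120.
Column 2: 4 + 48 + 28 + 40 = 120.
Column 3: 60 + 6 + 36 + 16 = 118.
Column 4: 32 + 20 + 56 + 12 = 120.
Main diagonal: 24 + 48 + 36 + 12 = 120.
Anti-diagonal: 32 + 6 + 28 + 52 = 118.

No — column 3 sums to 118 but row 3 sums to 120.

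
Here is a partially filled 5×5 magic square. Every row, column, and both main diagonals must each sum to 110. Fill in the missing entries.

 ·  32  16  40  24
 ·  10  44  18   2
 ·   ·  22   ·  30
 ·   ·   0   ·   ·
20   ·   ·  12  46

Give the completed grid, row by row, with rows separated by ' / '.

-2 32 16 40 24 / 36 10 44 18 2 / 14 38 22 6 30 / 42 26 0 34 8 / 20 4 28 12 46

Using row 1: 32 + 16 + 40 + 24 + ? → (1,1) = 110 − 112 = -2.
Row 2: 10 + 44 + 18 + 2 + ? = 110, so (2,1) = 36.
Using column 3: 16 + 44 + 22 + 0 + ? → (5,3) = 110 − 82 = 28.
Using column 5: 24 + 2 + 30 + 46 + ? → (4,5) = 110 − 102 = 8.
Main diagonal: -2 + 10 + 22 + 46 + ? = 110, so (4,4) = 34.
From anti-diagonal, 110 − (24 + 18 + 22 + 20) gives (4,2) = 26.
Using row 4: 26 + 0 + 34 + 8 + ? → (4,1) = 110 − 68 = 42.
Row 5 must total 110; the given cells sum to 106, so (5,2) = 4.
From column 1, 110 − (-2 + 36 + 42 + 20) gives (3,1) = 14.
The remaining cell in column 2 is (3,2) = 110 − 72 = 38.
Column 4 needs 110; the known cells sum to 104, so (3,4) = 6.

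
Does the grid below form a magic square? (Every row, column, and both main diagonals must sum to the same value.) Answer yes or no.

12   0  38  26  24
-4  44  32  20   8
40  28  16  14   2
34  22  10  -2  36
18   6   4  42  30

Row 1: 12 + 0 + 38 + 26 + 24 = 100.
Row 2: -4 + 44 + 32 + 20 + 8 = 100.
Row 3: 40 + 28 + 16 + 14 + 2 = 100.
Row 4: 34 + 22 + 10 + (-2) + 36 = 100.
Row 5: 18 + 6 + 4 + 42 + 30 = 100.
Column 1: 12 + (-4) + 40 + 34 + 18 = 100.
Column 2: 0 + 44 + 28 + 22 + 6 = 100.
Column 3: 38 + 32 + 16 + 10 + 4 = 100.
Column 4: 26 + 20 + 14 + (-2) + 42 = 100.
Column 5: 24 + 8 + 2 + 36 + 30 = 100.
Main diagonal: 12 + 44 + 16 + (-2) + 30 = 100.
Anti-diagonal: 24 + 20 + 16 + 22 + 18 = 100.
All lines sum to 100.

Yes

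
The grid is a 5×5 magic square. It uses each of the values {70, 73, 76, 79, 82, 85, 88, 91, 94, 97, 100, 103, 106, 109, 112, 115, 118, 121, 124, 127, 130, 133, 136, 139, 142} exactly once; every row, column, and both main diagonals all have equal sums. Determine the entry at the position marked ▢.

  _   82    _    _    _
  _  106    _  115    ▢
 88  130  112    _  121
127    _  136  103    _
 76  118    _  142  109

The 25 entries sum to 2650, so each line sums to 2650/5 = 530.
Using row 3: 88 + 130 + 112 + 121 + ? → (3,4) = 530 − 451 = 79.
Row 5 must total 530; the given cells sum to 445, so (5,3) = 85.
Column 2 must total 530; the given cells sum to 436, so (4,2) = 94.
Column 4 must total 530; the given cells sum to 439, so (1,4) = 91.
The remaining cell in main diagonal is (1,1) = 530 − 430 = 100.
Anti-diagonal needs 530; the known cells sum to 397, so (1,5) = 133.
Row 1: 100 + 82 + 91 + 133 + ? = 530, so (1,3) = 124.
Using row 4: 127 + 94 + 136 + 103 + ? → (4,5) = 530 − 460 = 70.
The remaining cell in column 1 is (2,1) = 530 − 391 = 139.
The remaining cell in column 3 is (2,3) = 530 − 457 = 73.
Column 5: 133 + 121 + 70 + 109 + ? = 530, so (2,5) = 97.

97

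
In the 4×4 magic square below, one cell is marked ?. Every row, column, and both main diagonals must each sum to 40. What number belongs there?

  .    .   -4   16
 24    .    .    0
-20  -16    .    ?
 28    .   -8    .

From column 1, 40 − (24 + (-20) + 28) gives (1,1) = 8.
Using anti-diagonal: 16 + (-16) + 28 + ? → (2,3) = 40 − 28 = 12.
The remaining cell in row 1 is (1,2) = 40 − 20 = 20.
The remaining cell in row 2 is (2,2) = 40 − 36 = 4.
The remaining cell in column 2 is (4,2) = 40 − 8 = 32.
Column 3 must total 40; the given cells sum to 0, so (3,3) = 40.
Main diagonal: 8 + 4 + 40 + ? = 40, so (4,4) = -12.
Using row 3: -20 + (-16) + 40 + ? → (3,4) = 40 − 4 = 36.

36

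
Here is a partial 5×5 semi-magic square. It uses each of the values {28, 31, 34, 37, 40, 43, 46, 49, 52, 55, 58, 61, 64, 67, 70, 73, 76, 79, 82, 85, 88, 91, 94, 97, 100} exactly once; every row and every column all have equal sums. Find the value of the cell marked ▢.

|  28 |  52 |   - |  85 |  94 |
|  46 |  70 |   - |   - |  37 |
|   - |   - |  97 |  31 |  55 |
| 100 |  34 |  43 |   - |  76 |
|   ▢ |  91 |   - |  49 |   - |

The 25 entries sum to 1600, so each line sums to 1600/5 = 320.
Using row 1: 28 + 52 + 85 + 94 + ? → (1,3) = 320 − 259 = 61.
Row 4 needs 320; the known cells sum to 253, so (4,4) = 67.
Column 2: 52 + 70 + 34 + 91 + ? = 320, so (3,2) = 73.
Column 4: 85 + 31 + 67 + 49 + ? = 320, so (2,4) = 88.
Column 5 must total 320; the given cells sum to 262, so (5,5) = 58.
Using row 2: 46 + 70 + 88 + 37 + ? → (2,3) = 320 − 241 = 79.
The remaining cell in row 3 is (3,1) = 320 − 256 = 64.
Using column 1: 28 + 46 + 64 + 100 + ? → (5,1) = 320 − 238 = 82.

82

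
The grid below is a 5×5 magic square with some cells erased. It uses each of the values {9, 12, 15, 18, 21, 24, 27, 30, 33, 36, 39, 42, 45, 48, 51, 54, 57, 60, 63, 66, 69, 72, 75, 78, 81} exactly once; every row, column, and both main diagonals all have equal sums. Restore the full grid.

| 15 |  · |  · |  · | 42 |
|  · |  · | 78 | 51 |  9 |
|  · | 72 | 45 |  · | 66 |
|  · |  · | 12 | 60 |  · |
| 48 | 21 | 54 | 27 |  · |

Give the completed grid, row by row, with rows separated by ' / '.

The 25 entries sum to 1125, so each line sums to 1125/5 = 225.
Row 5: 48 + 21 + 54 + 27 + ? = 225, so (5,5) = 75.
The remaining cell in column 3 is (1,3) = 225 − 189 = 36.
Using column 5: 42 + 9 + 66 + 75 + ? → (4,5) = 225 − 192 = 33.
Using main diagonal: 15 + 45 + 60 + 75 + ? → (2,2) = 225 − 195 = 30.
Anti-diagonal: 42 + 51 + 45 + 48 + ? = 225, so (4,2) = 39.
Row 2: 30 + 78 + 51 + 9 + ? = 225, so (2,1) = 57.
From row 4, 225 − (39 + 12 + 60 + 33) gives (4,1) = 81.
Column 1 must total 225; the given cells sum to 201, so (3,1) = 24.
Column 2 needs 225; the known cells sum to 162, so (1,2) = 63.
Row 1 needs 225; the known cells sum to 156, so (1,4) = 69.
Row 3: 24 + 72 + 45 + 66 + ? = 225, so (3,4) = 18.

15 63 36 69 42 / 57 30 78 51 9 / 24 72 45 18 66 / 81 39 12 60 33 / 48 21 54 27 75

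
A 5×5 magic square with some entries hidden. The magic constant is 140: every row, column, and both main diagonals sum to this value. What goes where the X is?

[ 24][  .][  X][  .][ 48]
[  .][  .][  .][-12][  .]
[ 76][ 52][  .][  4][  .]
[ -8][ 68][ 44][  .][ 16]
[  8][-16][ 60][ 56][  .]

From row 4, 140 − (-8 + 68 + 44 + 16) gives (4,4) = 20.
The remaining cell in row 5 is (5,5) = 140 − 108 = 32.
The remaining cell in column 1 is (2,1) = 140 − 100 = 40.
Column 4 must total 140; the given cells sum to 68, so (1,4) = 72.
Anti-diagonal: 48 + (-12) + 68 + 8 + ? = 140, so (3,3) = 28.
Row 3 needs 140; the known cells sum to 160, so (3,5) = -20.
Column 5: 48 + (-20) + 16 + 32 + ? = 140, so (2,5) = 64.
Main diagonal must total 140; the given cells sum to 104, so (2,2) = 36.
Using row 2: 40 + 36 + (-12) + 64 + ? → (2,3) = 140 − 128 = 12.
The remaining cell in column 2 is (1,2) = 140 − 140 = 0.
From column 3, 140 − (12 + 28 + 44 + 60) gives (1,3) = -4.

-4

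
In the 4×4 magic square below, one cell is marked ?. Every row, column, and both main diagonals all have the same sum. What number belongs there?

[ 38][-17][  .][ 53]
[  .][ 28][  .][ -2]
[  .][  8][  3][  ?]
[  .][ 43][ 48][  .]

18

Column 2 is complete and sums to 62; that is the magic constant.
Row 1: 38 + (-17) + 53 + ? = 62, so (1,3) = -12.
Column 3 must total 62; the given cells sum to 39, so (2,3) = 23.
Main diagonal: 38 + 28 + 3 + ? = 62, so (4,4) = -7.
Anti-diagonal: 53 + 23 + 8 + ? = 62, so (4,1) = -22.
Row 2: 28 + 23 + (-2) + ? = 62, so (2,1) = 13.
From column 1, 62 − (38 + 13 + (-22)) gives (3,1) = 33.
From column 4, 62 − (53 + (-2) + (-7)) gives (3,4) = 18.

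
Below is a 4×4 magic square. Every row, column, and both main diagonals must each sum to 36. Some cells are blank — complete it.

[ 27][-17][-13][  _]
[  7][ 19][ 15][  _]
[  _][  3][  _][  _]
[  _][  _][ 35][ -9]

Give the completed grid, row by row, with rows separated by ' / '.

Row 1: 27 + (-17) + (-13) + ? = 36, so (1,4) = 39.
The remaining cell in row 2 is (2,4) = 36 − 41 = -5.
Column 2: -17 + 19 + 3 + ? = 36, so (4,2) = 31.
Using column 3: -13 + 15 + 35 + ? → (3,3) = 36 − 37 = -1.
Column 4: 39 + (-5) + (-9) + ? = 36, so (3,4) = 11.
From anti-diagonal, 36 − (39 + 15 + 3) gives (4,1) = -21.
Row 3 must total 36; the given cells sum to 13, so (3,1) = 23.

27 -17 -13 39 / 7 19 15 -5 / 23 3 -1 11 / -21 31 35 -9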